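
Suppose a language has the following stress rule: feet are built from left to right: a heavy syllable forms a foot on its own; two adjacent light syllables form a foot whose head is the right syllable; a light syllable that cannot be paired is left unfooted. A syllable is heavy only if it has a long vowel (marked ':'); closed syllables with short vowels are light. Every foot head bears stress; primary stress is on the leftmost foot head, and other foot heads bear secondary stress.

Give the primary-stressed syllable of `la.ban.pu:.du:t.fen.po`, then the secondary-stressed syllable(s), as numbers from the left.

Weights: 1 la L, 2 ban L, 3 pu: H, 4 du:t H, 5 fen L, 6 po L.
Parse left to right (heavy = foot alone; LL = one foot; stranded L unfooted): (la.ˈban) (ˈpu:) (ˈdu:t) (fen.ˈpo).
Foot heads: 2, 3, 4, 6.
Primary stress on the leftmost head = syllable 2.
Secondary stress on 3, 4, 6: la.ˈban.ˌpu:.ˌdu:t.fen.ˌpo.

primary 2, secondary 3, 4, 6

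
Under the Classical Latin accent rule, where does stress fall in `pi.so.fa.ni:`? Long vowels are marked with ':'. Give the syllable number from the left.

Classical Latin: stress the penult if heavy (long vowel or closed), else the antepenult.
Weights: 2 so L, 3 fa L, 4 ni: H.
The penult (syllable 3, fa) is light, so stress falls on the antepenult (syllable 2, so).
Stress on syllable 2: pi.ˈso.fa.ni:.

2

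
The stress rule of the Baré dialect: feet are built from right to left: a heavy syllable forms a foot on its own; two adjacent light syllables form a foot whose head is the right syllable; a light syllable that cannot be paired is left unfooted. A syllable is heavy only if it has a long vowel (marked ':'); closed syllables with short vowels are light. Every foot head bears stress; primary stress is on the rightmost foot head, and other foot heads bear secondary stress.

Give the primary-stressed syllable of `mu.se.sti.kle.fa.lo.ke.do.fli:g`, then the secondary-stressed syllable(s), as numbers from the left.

Weights: 1 mu L, 2 se L, 3 sti L, 4 kle L, 5 fa L, 6 lo L, 7 ke L, 8 do L, 9 fli:g H.
Parse right to left (heavy = foot alone; LL = one foot; stranded L unfooted): (mu.ˈse) (sti.ˈkle) (fa.ˈlo) (ke.ˈdo) (ˈfli:g).
Foot heads: 2, 4, 6, 8, 9.
Primary stress on the rightmost head = syllable 9.
Secondary stress on 2, 4, 6, 8: mu.ˌse.sti.ˌkle.fa.ˌlo.ke.ˌdo.ˈfli:g.

primary 9, secondary 2, 4, 6, 8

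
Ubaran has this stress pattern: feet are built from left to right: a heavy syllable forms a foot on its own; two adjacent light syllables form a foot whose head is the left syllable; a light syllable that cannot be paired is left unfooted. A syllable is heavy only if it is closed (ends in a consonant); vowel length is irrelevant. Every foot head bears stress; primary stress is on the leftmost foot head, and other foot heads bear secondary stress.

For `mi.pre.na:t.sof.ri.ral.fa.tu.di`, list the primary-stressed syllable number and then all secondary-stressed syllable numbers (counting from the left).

Weights: 1 mi L, 2 pre L, 3 na:t H, 4 sof H, 5 ri L, 6 ral H, 7 fa L, 8 tu L, 9 di L.
Parse left to right (heavy = foot alone; LL = one foot; stranded L unfooted): (ˈmi.pre) (ˈna:t) (ˈsof) ri (ˈral) (ˈfa.tu) di.
Foot heads: 1, 3, 4, 6, 7.
Primary stress on the leftmost head = syllable 1.
Secondary stress on 3, 4, 6, 7: ˈmi.pre.ˌna:t.ˌsof.ri.ˌral.ˌfa.tu.di.

primary 1, secondary 3, 4, 6, 7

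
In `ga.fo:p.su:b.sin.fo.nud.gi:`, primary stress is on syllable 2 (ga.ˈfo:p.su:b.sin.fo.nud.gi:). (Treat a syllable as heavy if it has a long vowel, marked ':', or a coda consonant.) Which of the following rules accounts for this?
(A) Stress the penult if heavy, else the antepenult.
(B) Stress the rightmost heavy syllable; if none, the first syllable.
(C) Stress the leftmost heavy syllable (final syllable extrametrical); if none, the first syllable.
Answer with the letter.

C

Rule A → syllable 6 (observed: 2).
Rule B → syllable 7 (observed: 2).
Rule C → syllable 2 ✓.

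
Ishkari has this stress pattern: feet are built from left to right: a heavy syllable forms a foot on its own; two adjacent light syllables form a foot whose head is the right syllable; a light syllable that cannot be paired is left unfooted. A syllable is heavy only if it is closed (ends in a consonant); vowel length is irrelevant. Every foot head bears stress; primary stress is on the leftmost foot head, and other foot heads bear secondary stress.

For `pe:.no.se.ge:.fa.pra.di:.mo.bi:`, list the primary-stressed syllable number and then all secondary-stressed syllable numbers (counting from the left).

primary 2, secondary 4, 6, 8

Weights: 1 pe: L, 2 no L, 3 se L, 4 ge: L, 5 fa L, 6 pra L, 7 di: L, 8 mo L, 9 bi: L.
Parse left to right (heavy = foot alone; LL = one foot; stranded L unfooted): (pe:.ˈno) (se.ˈge:) (fa.ˈpra) (di:.ˈmo) bi:.
Foot heads: 2, 4, 6, 8.
Primary stress on the leftmost head = syllable 2.
Secondary stress on 4, 6, 8: pe:.ˈno.se.ˌge:.fa.ˌpra.di:.ˌmo.bi:.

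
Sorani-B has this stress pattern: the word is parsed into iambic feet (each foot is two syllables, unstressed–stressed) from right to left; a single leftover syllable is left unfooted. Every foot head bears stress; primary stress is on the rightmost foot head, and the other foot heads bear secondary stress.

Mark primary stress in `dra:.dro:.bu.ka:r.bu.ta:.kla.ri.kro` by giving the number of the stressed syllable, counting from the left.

9

Parse right to left into iambic (σˈσ) feet: dra: (dro:.ˈbu) (ka:r.ˈbu) (ta:.ˈkla) (ri.ˈkro). Syllable 1 is left unfooted.
Foot heads (stressed positions): 3, 5, 7, 9.
End Rule Rightmost: primary stress on the rightmost head = syllable 9.
Primary stress: syllable 9 → dra:.dro:.bu.ka:r.bu.ta:.kla.ri.ˈkro.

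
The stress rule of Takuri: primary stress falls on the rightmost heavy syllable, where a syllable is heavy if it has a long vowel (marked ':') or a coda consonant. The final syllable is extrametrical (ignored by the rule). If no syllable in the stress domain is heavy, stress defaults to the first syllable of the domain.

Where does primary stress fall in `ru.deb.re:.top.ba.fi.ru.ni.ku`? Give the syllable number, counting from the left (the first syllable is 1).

The final syllable (9, ku) is extrametrical; the stress domain is syllables 1–8.
Weights: 1 ru L, 2 deb H, 3 re: H, 4 top H, 5 ba L, 6 fi L, 7 ru L, 8 ni L.
Heavy syllables in the domain: 2, 3, 4. The rightmost is syllable 4 (top).
Primary stress: syllable 4 → ru.deb.re:.ˈtop.ba.fi.ru.ni.ku.

4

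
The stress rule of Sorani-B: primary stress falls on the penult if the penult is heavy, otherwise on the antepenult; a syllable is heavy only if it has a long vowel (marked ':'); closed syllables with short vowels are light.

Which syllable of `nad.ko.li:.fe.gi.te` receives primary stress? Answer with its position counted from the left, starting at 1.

Weights: 4 fe L, 5 gi L, 6 te L.
The penult (syllable 5, gi) is light, so stress falls on the antepenult (syllable 4, fe).
Primary stress: syllable 4 → nad.ko.li:.ˈfe.gi.te.

4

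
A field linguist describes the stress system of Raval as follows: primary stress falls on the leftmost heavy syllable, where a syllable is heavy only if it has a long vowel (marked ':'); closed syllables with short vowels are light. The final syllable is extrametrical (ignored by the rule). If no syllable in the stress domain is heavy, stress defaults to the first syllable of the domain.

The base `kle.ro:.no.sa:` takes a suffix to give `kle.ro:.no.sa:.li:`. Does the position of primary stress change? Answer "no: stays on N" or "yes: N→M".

Base `kle.ro:.no.sa:` (4 syllables):
  The final syllable (4, sa:) is extrametrical; the stress domain is syllables 1–3.
  Weights: 1 kle L, 2 ro: H, 3 no L.
  Heavy syllables in the domain: 2. The leftmost is syllable 2 (ro:).
  → primary stress on syllable 2.
Suffixed `kle.ro:.no.sa:.li:` (5 syllables):
  The final syllable (5, li:) is extrametrical; the stress domain is syllables 1–4.
  Weights: 1 kle L, 2 ro: H, 3 no L, 4 sa: H.
  Heavy syllables in the domain: 2, 4. The leftmost is syllable 2 (ro:).
  → primary stress on syllable 2.

no: stays on 2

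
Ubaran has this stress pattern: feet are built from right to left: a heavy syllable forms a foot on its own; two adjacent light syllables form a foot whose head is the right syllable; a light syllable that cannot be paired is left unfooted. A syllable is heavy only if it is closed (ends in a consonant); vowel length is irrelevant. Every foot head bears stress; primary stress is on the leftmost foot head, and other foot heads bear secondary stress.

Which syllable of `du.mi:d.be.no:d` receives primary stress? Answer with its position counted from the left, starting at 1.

2

Weights: 1 du L, 2 mi:d H, 3 be L, 4 no:d H.
Parse right to left (heavy = foot alone; LL = one foot; stranded L unfooted): du (ˈmi:d) be (ˈno:d).
Foot heads: 2, 4.
Primary stress on the leftmost head = syllable 2.
Primary stress: syllable 2 → du.ˈmi:d.be.no:d.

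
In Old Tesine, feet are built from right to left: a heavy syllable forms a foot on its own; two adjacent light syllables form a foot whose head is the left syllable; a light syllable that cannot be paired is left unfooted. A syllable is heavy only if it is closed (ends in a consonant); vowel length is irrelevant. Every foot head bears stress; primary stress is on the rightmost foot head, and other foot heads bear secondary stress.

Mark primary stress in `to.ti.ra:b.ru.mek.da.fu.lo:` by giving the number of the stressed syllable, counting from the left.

7

Weights: 1 to L, 2 ti L, 3 ra:b H, 4 ru L, 5 mek H, 6 da L, 7 fu L, 8 lo: L.
Parse right to left (heavy = foot alone; LL = one foot; stranded L unfooted): (ˈto.ti) (ˈra:b) ru (ˈmek) da (ˈfu.lo:).
Foot heads: 1, 3, 5, 7.
Primary stress on the rightmost head = syllable 7.
Primary stress: syllable 7 → to.ti.ra:b.ru.mek.da.ˈfu.lo:.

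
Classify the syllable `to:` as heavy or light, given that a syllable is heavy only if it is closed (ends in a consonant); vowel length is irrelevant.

`to:`: long vowel, open (no coda). Open (no coda) → light.

light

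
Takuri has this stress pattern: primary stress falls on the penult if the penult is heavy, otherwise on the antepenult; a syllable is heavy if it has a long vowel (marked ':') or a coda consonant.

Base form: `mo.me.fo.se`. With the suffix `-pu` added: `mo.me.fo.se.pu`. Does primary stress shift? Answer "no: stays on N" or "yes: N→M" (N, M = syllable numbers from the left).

yes: 2→3

Base `mo.me.fo.se` (4 syllables):
  Weights: 2 me L, 3 fo L, 4 se L.
  The penult (syllable 3, fo) is light, so stress falls on the antepenult (syllable 2, me).
  → primary stress on syllable 2.
Suffixed `mo.me.fo.se.pu` (5 syllables):
  Weights: 3 fo L, 4 se L, 5 pu L.
  The penult (syllable 4, se) is light, so stress falls on the antepenult (syllable 3, fo).
  → primary stress on syllable 3.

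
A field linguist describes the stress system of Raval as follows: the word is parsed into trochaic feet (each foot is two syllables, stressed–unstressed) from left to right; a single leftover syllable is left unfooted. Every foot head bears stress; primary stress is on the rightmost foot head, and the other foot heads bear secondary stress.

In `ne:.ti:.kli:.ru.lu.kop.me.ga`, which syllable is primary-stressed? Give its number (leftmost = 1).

7

Parse left to right into trochaic (ˈσσ) feet: (ˈne:.ti:) (ˈkli:.ru) (ˈlu.kop) (ˈme.ga).
Foot heads (stressed positions): 1, 3, 5, 7.
End Rule Rightmost: primary stress on the rightmost head = syllable 7.
Primary stress: syllable 7 → ne:.ti:.kli:.ru.lu.kop.ˈme.ga.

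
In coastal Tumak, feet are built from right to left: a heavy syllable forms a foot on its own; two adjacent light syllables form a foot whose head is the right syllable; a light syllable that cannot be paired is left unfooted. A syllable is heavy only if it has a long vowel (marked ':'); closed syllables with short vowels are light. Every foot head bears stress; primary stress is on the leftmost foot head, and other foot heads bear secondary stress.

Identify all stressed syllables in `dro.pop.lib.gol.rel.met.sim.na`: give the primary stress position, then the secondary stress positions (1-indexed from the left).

Weights: 1 dro L, 2 pop L, 3 lib L, 4 gol L, 5 rel L, 6 met L, 7 sim L, 8 na L.
Parse right to left (heavy = foot alone; LL = one foot; stranded L unfooted): (dro.ˈpop) (lib.ˈgol) (rel.ˈmet) (sim.ˈna).
Foot heads: 2, 4, 6, 8.
Primary stress on the leftmost head = syllable 2.
Secondary stress on 4, 6, 8: dro.ˈpop.lib.ˌgol.rel.ˌmet.sim.ˌna.

primary 2, secondary 4, 6, 8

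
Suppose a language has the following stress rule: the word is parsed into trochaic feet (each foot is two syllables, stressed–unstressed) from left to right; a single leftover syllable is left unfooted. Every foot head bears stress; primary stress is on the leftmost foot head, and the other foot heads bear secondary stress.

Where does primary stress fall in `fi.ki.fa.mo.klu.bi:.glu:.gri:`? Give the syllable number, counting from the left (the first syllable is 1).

Parse left to right into trochaic (ˈσσ) feet: (ˈfi.ki) (ˈfa.mo) (ˈklu.bi:) (ˈglu:.gri:).
Foot heads (stressed positions): 1, 3, 5, 7.
End Rule Leftmost: primary stress on the leftmost head = syllable 1.
Primary stress: syllable 1 → ˈfi.ki.fa.mo.klu.bi:.glu:.gri:.

1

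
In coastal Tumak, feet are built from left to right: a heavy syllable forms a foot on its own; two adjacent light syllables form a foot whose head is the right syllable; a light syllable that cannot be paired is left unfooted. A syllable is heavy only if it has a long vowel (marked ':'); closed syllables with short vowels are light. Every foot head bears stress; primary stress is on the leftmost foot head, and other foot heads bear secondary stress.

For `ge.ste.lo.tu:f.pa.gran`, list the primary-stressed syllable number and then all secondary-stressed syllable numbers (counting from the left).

primary 2, secondary 4, 6

Weights: 1 ge L, 2 ste L, 3 lo L, 4 tu:f H, 5 pa L, 6 gran L.
Parse left to right (heavy = foot alone; LL = one foot; stranded L unfooted): (ge.ˈste) lo (ˈtu:f) (pa.ˈgran).
Foot heads: 2, 4, 6.
Primary stress on the leftmost head = syllable 2.
Secondary stress on 4, 6: ge.ˈste.lo.ˌtu:f.pa.ˌgran.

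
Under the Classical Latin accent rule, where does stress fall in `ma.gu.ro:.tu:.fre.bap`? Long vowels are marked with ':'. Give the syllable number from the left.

Classical Latin: stress the penult if heavy (long vowel or closed), else the antepenult.
Weights: 4 tu: H, 5 fre L, 6 bap H.
The penult (syllable 5, fre) is light, so stress falls on the antepenult (syllable 4, tu:).
Stress on syllable 4: ma.gu.ro:.ˈtu:.fre.bap.

4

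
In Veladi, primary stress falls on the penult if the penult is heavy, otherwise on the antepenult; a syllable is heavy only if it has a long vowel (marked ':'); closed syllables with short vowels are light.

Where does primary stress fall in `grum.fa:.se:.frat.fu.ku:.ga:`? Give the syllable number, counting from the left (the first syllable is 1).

Weights: 5 fu L, 6 ku: H, 7 ga: H.
The penult (syllable 6, ku:) is heavy, so it takes stress.
Primary stress: syllable 6 → grum.fa:.se:.frat.fu.ˈku:.ga:.

6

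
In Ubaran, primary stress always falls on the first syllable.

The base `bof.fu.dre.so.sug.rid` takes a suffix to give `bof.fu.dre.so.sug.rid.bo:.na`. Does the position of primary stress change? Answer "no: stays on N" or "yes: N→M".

Base `bof.fu.dre.so.sug.rid` (6 syllables):
  The word has 6 syllables; the first syllable is syllable 1 (bof).
  → primary stress on syllable 1.
Suffixed `bof.fu.dre.so.sug.rid.bo:.na` (8 syllables):
  The word has 8 syllables; the first syllable is syllable 1 (bof).
  → primary stress on syllable 1.

no: stays on 1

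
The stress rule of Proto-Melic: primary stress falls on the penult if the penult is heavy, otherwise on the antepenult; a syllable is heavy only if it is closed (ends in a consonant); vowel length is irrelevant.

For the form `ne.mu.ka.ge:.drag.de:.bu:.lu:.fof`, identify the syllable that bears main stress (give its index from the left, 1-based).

Weights: 7 bu: L, 8 lu: L, 9 fof H.
The penult (syllable 8, lu:) is light, so stress falls on the antepenult (syllable 7, bu:).
Primary stress: syllable 7 → ne.mu.ka.ge:.drag.de:.ˈbu:.lu:.fof.

7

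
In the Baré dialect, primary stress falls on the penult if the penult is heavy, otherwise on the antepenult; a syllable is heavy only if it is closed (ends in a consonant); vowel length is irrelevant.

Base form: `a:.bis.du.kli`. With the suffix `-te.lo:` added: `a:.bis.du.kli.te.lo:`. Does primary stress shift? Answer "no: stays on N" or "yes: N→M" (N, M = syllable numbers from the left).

Base `a:.bis.du.kli` (4 syllables):
  Weights: 2 bis H, 3 du L, 4 kli L.
  The penult (syllable 3, du) is light, so stress falls on the antepenult (syllable 2, bis).
  → primary stress on syllable 2.
Suffixed `a:.bis.du.kli.te.lo:` (6 syllables):
  Weights: 4 kli L, 5 te L, 6 lo: L.
  The penult (syllable 5, te) is light, so stress falls on the antepenult (syllable 4, kli).
  → primary stress on syllable 4.

yes: 2→4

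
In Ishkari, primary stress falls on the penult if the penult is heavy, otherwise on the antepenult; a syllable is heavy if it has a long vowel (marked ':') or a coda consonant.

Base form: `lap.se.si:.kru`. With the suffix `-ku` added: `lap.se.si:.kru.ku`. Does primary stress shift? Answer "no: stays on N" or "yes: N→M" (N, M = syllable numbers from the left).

Base `lap.se.si:.kru` (4 syllables):
  Weights: 2 se L, 3 si: H, 4 kru L.
  The penult (syllable 3, si:) is heavy, so it takes stress.
  → primary stress on syllable 3.
Suffixed `lap.se.si:.kru.ku` (5 syllables):
  Weights: 3 si: H, 4 kru L, 5 ku L.
  The penult (syllable 4, kru) is light, so stress falls on the antepenult (syllable 3, si:).
  → primary stress on syllable 3.

no: stays on 3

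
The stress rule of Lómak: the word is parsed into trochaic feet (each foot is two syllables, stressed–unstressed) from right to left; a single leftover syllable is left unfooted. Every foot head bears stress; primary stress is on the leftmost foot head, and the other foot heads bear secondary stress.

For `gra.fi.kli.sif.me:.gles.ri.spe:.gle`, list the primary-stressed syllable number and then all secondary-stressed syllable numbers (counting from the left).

primary 2, secondary 4, 6, 8

Parse right to left into trochaic (ˈσσ) feet: gra (ˈfi.kli) (ˈsif.me:) (ˈgles.ri) (ˈspe:.gle). Syllable 1 is left unfooted.
Foot heads (stressed positions): 2, 4, 6, 8.
End Rule Leftmost: primary stress on the leftmost head = syllable 2.
Secondary stress on 4, 6, 8: gra.ˈfi.kli.ˌsif.me:.ˌgles.ri.ˌspe:.gle.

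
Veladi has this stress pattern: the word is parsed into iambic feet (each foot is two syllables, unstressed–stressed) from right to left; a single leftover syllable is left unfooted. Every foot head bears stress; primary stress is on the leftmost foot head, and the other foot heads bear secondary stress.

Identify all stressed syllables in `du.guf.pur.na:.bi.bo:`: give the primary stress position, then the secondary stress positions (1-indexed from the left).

Parse right to left into iambic (σˈσ) feet: (du.ˈguf) (pur.ˈna:) (bi.ˈbo:).
Foot heads (stressed positions): 2, 4, 6.
End Rule Leftmost: primary stress on the leftmost head = syllable 2.
Secondary stress on 4, 6: du.ˈguf.pur.ˌna:.bi.ˌbo:.

primary 2, secondary 4, 6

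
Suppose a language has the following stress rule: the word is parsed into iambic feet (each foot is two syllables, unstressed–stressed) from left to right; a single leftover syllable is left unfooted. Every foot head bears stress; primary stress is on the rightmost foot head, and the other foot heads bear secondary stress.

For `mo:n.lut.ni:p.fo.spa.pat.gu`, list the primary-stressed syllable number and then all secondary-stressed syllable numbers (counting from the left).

primary 6, secondary 2, 4

Parse left to right into iambic (σˈσ) feet: (mo:n.ˈlut) (ni:p.ˈfo) (spa.ˈpat) gu. Syllable 7 is left unfooted.
Foot heads (stressed positions): 2, 4, 6.
End Rule Rightmost: primary stress on the rightmost head = syllable 6.
Secondary stress on 2, 4: mo:n.ˌlut.ni:p.ˌfo.spa.ˈpat.gu.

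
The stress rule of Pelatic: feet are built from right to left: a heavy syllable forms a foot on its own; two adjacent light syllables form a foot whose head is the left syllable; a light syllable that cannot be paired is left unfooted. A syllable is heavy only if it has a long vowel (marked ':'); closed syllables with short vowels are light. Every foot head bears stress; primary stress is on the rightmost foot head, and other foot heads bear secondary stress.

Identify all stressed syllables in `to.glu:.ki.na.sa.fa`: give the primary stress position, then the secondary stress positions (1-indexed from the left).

Weights: 1 to L, 2 glu: H, 3 ki L, 4 na L, 5 sa L, 6 fa L.
Parse right to left (heavy = foot alone; LL = one foot; stranded L unfooted): to (ˈglu:) (ˈki.na) (ˈsa.fa).
Foot heads: 2, 3, 5.
Primary stress on the rightmost head = syllable 5.
Secondary stress on 2, 3: to.ˌglu:.ˌki.na.ˈsa.fa.

primary 5, secondary 2, 3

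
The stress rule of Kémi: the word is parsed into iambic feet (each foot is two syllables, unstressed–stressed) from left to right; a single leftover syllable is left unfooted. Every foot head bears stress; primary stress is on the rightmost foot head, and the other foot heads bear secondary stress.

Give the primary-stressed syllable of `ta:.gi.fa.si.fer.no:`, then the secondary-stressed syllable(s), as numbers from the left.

Parse left to right into iambic (σˈσ) feet: (ta:.ˈgi) (fa.ˈsi) (fer.ˈno:).
Foot heads (stressed positions): 2, 4, 6.
End Rule Rightmost: primary stress on the rightmost head = syllable 6.
Secondary stress on 2, 4: ta:.ˌgi.fa.ˌsi.fer.ˈno:.

primary 6, secondary 2, 4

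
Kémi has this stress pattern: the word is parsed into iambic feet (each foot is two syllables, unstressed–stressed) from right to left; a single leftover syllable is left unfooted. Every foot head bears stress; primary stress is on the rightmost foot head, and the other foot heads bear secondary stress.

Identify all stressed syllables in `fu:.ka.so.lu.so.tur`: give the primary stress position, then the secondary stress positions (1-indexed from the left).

Parse right to left into iambic (σˈσ) feet: (fu:.ˈka) (so.ˈlu) (so.ˈtur).
Foot heads (stressed positions): 2, 4, 6.
End Rule Rightmost: primary stress on the rightmost head = syllable 6.
Secondary stress on 2, 4: fu:.ˌka.so.ˌlu.so.ˈtur.

primary 6, secondary 2, 4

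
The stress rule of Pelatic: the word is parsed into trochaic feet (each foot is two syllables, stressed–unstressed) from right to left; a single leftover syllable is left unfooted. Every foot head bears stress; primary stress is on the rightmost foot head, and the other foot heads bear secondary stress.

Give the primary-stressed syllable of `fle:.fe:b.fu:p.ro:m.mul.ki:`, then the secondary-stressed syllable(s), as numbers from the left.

Parse right to left into trochaic (ˈσσ) feet: (ˈfle:.fe:b) (ˈfu:p.ro:m) (ˈmul.ki:).
Foot heads (stressed positions): 1, 3, 5.
End Rule Rightmost: primary stress on the rightmost head = syllable 5.
Secondary stress on 1, 3: ˌfle:.fe:b.ˌfu:p.ro:m.ˈmul.ki:.

primary 5, secondary 1, 3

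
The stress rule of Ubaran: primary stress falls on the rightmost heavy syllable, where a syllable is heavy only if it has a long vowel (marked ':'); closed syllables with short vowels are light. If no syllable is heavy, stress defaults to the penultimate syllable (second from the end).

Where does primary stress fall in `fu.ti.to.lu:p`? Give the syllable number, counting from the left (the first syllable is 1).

Weights: 1 fu L, 2 ti L, 3 to L, 4 lu:p H.
Heavy syllables in the domain: 4. The rightmost is syllable 4 (lu:p).
Primary stress: syllable 4 → fu.ti.to.ˈlu:p.

4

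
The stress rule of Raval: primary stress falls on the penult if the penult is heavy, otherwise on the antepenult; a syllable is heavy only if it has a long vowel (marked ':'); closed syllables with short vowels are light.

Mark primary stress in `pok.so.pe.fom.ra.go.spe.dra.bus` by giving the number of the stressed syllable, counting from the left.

Weights: 7 spe L, 8 dra L, 9 bus L.
The penult (syllable 8, dra) is light, so stress falls on the antepenult (syllable 7, spe).
Primary stress: syllable 7 → pok.so.pe.fom.ra.go.ˈspe.dra.bus.

7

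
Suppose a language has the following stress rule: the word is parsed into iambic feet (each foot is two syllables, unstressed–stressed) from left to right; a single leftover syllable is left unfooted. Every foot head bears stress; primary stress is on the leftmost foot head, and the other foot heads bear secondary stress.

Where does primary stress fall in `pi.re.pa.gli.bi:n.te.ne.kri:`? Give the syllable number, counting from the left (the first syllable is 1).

Parse left to right into iambic (σˈσ) feet: (pi.ˈre) (pa.ˈgli) (bi:n.ˈte) (ne.ˈkri:).
Foot heads (stressed positions): 2, 4, 6, 8.
End Rule Leftmost: primary stress on the leftmost head = syllable 2.
Primary stress: syllable 2 → pi.ˈre.pa.gli.bi:n.te.ne.kri:.

2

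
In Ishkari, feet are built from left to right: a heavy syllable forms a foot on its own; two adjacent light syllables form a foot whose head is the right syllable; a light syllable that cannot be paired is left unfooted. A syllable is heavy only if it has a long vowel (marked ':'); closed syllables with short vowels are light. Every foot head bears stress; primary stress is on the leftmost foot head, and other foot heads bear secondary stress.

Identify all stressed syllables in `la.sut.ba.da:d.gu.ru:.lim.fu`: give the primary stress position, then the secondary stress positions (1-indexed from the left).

Weights: 1 la L, 2 sut L, 3 ba L, 4 da:d H, 5 gu L, 6 ru: H, 7 lim L, 8 fu L.
Parse left to right (heavy = foot alone; LL = one foot; stranded L unfooted): (la.ˈsut) ba (ˈda:d) gu (ˈru:) (lim.ˈfu).
Foot heads: 2, 4, 6, 8.
Primary stress on the leftmost head = syllable 2.
Secondary stress on 4, 6, 8: la.ˈsut.ba.ˌda:d.gu.ˌru:.lim.ˌfu.

primary 2, secondary 4, 6, 8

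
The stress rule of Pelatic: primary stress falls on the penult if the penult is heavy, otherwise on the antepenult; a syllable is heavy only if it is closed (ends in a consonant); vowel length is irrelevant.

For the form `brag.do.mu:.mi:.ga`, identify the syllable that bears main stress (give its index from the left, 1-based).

Weights: 3 mu: L, 4 mi: L, 5 ga L.
The penult (syllable 4, mi:) is light, so stress falls on the antepenult (syllable 3, mu:).
Primary stress: syllable 3 → brag.do.ˈmu:.mi:.ga.

3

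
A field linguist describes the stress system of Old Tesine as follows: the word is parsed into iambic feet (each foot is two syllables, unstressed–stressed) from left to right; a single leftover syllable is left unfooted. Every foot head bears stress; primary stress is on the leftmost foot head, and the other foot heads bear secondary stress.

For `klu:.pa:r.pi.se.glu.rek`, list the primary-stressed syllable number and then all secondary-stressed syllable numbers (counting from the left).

Parse left to right into iambic (σˈσ) feet: (klu:.ˈpa:r) (pi.ˈse) (glu.ˈrek).
Foot heads (stressed positions): 2, 4, 6.
End Rule Leftmost: primary stress on the leftmost head = syllable 2.
Secondary stress on 4, 6: klu:.ˈpa:r.pi.ˌse.glu.ˌrek.

primary 2, secondary 4, 6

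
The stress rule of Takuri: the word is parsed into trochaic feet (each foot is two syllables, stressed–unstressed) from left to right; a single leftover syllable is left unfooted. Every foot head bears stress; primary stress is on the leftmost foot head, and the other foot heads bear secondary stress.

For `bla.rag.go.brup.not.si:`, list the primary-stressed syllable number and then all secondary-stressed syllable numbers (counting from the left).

primary 1, secondary 3, 5

Parse left to right into trochaic (ˈσσ) feet: (ˈbla.rag) (ˈgo.brup) (ˈnot.si:).
Foot heads (stressed positions): 1, 3, 5.
End Rule Leftmost: primary stress on the leftmost head = syllable 1.
Secondary stress on 3, 5: ˈbla.rag.ˌgo.brup.ˌnot.si:.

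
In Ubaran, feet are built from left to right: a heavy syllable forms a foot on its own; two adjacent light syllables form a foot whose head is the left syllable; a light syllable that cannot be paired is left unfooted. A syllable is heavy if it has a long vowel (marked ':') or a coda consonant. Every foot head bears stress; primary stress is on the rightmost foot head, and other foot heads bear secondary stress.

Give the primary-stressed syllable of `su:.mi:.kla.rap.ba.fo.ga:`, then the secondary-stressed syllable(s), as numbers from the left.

Weights: 1 su: H, 2 mi: H, 3 kla L, 4 rap H, 5 ba L, 6 fo L, 7 ga: H.
Parse left to right (heavy = foot alone; LL = one foot; stranded L unfooted): (ˈsu:) (ˈmi:) kla (ˈrap) (ˈba.fo) (ˈga:).
Foot heads: 1, 2, 4, 5, 7.
Primary stress on the rightmost head = syllable 7.
Secondary stress on 1, 2, 4, 5: ˌsu:.ˌmi:.kla.ˌrap.ˌba.fo.ˈga:.

primary 7, secondary 1, 2, 4, 5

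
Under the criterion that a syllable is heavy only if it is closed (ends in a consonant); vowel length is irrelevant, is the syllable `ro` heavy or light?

light

`ro`: short vowel, open (no coda). Open (no coda) → light.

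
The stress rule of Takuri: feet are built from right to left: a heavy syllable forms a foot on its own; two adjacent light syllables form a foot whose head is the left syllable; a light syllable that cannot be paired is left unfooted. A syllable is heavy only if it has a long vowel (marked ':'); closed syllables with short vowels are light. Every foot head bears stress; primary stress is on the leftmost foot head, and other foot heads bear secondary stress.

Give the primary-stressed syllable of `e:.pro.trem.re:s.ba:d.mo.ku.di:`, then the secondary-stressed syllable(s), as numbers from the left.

primary 1, secondary 2, 4, 5, 6, 8

Weights: 1 e: H, 2 pro L, 3 trem L, 4 re:s H, 5 ba:d H, 6 mo L, 7 ku L, 8 di: H.
Parse right to left (heavy = foot alone; LL = one foot; stranded L unfooted): (ˈe:) (ˈpro.trem) (ˈre:s) (ˈba:d) (ˈmo.ku) (ˈdi:).
Foot heads: 1, 2, 4, 5, 6, 8.
Primary stress on the leftmost head = syllable 1.
Secondary stress on 2, 4, 5, 6, 8: ˈe:.ˌpro.trem.ˌre:s.ˌba:d.ˌmo.ku.ˌdi:.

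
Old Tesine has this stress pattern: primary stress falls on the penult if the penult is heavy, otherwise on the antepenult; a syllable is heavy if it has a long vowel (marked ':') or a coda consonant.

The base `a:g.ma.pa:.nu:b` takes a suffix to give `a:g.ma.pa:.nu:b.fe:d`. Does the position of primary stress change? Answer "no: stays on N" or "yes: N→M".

yes: 3→4

Base `a:g.ma.pa:.nu:b` (4 syllables):
  Weights: 2 ma L, 3 pa: H, 4 nu:b H.
  The penult (syllable 3, pa:) is heavy, so it takes stress.
  → primary stress on syllable 3.
Suffixed `a:g.ma.pa:.nu:b.fe:d` (5 syllables):
  Weights: 3 pa: H, 4 nu:b H, 5 fe:d H.
  The penult (syllable 4, nu:b) is heavy, so it takes stress.
  → primary stress on syllable 4.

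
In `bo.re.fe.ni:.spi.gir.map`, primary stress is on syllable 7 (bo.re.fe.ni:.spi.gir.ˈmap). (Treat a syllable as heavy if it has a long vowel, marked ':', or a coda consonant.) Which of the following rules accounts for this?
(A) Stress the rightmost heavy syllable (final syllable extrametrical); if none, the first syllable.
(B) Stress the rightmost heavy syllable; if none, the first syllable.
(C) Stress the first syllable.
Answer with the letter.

Rule A → syllable 6 (observed: 7).
Rule B → syllable 7 ✓.
Rule C → syllable 1 (observed: 7).

B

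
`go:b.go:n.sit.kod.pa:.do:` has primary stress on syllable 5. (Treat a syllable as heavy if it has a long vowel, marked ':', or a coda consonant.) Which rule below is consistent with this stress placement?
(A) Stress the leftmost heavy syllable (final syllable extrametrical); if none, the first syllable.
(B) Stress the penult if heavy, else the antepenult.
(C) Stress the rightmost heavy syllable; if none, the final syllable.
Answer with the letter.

B

Rule A → syllable 1 (observed: 5).
Rule B → syllable 5 ✓.
Rule C → syllable 6 (observed: 5).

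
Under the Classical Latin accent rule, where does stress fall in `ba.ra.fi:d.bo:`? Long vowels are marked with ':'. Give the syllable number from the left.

3

Classical Latin: stress the penult if heavy (long vowel or closed), else the antepenult.
Weights: 2 ra L, 3 fi:d H, 4 bo: H.
The penult (syllable 3, fi:d) is heavy, so it takes stress.
Stress on syllable 3: ba.ra.ˈfi:d.bo:.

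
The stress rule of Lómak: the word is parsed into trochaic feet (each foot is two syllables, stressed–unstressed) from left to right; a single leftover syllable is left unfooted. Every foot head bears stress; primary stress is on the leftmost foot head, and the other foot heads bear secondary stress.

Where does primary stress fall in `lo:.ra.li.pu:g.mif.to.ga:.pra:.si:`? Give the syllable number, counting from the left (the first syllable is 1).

1

Parse left to right into trochaic (ˈσσ) feet: (ˈlo:.ra) (ˈli.pu:g) (ˈmif.to) (ˈga:.pra:) si:. Syllable 9 is left unfooted.
Foot heads (stressed positions): 1, 3, 5, 7.
End Rule Leftmost: primary stress on the leftmost head = syllable 1.
Primary stress: syllable 1 → ˈlo:.ra.li.pu:g.mif.to.ga:.pra:.si:.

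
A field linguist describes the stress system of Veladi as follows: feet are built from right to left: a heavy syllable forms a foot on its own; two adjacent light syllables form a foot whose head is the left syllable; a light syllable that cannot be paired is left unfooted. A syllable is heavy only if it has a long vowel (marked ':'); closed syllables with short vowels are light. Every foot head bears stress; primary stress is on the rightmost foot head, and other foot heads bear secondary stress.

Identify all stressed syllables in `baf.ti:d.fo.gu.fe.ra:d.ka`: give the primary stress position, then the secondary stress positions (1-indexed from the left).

primary 6, secondary 2, 4

Weights: 1 baf L, 2 ti:d H, 3 fo L, 4 gu L, 5 fe L, 6 ra:d H, 7 ka L.
Parse right to left (heavy = foot alone; LL = one foot; stranded L unfooted): baf (ˈti:d) fo (ˈgu.fe) (ˈra:d) ka.
Foot heads: 2, 4, 6.
Primary stress on the rightmost head = syllable 6.
Secondary stress on 2, 4: baf.ˌti:d.fo.ˌgu.fe.ˈra:d.ka.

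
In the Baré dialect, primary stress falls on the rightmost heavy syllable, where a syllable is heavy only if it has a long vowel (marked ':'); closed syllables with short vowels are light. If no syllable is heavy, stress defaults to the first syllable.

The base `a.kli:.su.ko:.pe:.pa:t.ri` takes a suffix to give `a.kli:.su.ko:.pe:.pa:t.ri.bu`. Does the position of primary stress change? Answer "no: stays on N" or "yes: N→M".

Base `a.kli:.su.ko:.pe:.pa:t.ri` (7 syllables):
  Weights: 1 a L, 2 kli: H, 3 su L, 4 ko: H, 5 pe: H, 6 pa:t H, 7 ri L.
  Heavy syllables in the domain: 2, 4, 5, 6. The rightmost is syllable 6 (pa:t).
  → primary stress on syllable 6.
Suffixed `a.kli:.su.ko:.pe:.pa:t.ri.bu` (8 syllables):
  Weights: 1 a L, 2 kli: H, 3 su L, 4 ko: H, 5 pe: H, 6 pa:t H, 7 ri L, 8 bu L.
  Heavy syllables in the domain: 2, 4, 5, 6. The rightmost is syllable 6 (pa:t).
  → primary stress on syllable 6.

no: stays on 6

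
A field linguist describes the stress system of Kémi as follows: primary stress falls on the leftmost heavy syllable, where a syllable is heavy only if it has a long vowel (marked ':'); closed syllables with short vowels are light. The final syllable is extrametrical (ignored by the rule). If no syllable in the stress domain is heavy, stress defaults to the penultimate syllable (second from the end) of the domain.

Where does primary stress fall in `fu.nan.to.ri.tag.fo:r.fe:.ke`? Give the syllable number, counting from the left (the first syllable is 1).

The final syllable (8, ke) is extrametrical; the stress domain is syllables 1–7.
Weights: 1 fu L, 2 nan L, 3 to L, 4 ri L, 5 tag L, 6 fo:r H, 7 fe: H.
Heavy syllables in the domain: 6, 7. The leftmost is syllable 6 (fo:r).
Primary stress: syllable 6 → fu.nan.to.ri.tag.ˈfo:r.fe:.ke.

6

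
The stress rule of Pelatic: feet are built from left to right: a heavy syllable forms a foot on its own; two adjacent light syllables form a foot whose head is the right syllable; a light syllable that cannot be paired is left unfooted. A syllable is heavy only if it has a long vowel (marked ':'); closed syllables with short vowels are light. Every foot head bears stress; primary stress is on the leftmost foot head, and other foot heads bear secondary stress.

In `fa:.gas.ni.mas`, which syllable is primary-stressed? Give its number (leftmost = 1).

1

Weights: 1 fa: H, 2 gas L, 3 ni L, 4 mas L.
Parse left to right (heavy = foot alone; LL = one foot; stranded L unfooted): (ˈfa:) (gas.ˈni) mas.
Foot heads: 1, 3.
Primary stress on the leftmost head = syllable 1.
Primary stress: syllable 1 → ˈfa:.gas.ni.mas.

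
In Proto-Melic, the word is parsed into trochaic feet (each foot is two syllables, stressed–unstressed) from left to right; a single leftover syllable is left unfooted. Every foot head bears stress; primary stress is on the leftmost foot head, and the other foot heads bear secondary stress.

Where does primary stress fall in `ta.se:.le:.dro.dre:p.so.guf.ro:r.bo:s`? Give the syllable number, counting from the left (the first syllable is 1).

1

Parse left to right into trochaic (ˈσσ) feet: (ˈta.se:) (ˈle:.dro) (ˈdre:p.so) (ˈguf.ro:r) bo:s. Syllable 9 is left unfooted.
Foot heads (stressed positions): 1, 3, 5, 7.
End Rule Leftmost: primary stress on the leftmost head = syllable 1.
Primary stress: syllable 1 → ˈta.se:.le:.dro.dre:p.so.guf.ro:r.bo:s.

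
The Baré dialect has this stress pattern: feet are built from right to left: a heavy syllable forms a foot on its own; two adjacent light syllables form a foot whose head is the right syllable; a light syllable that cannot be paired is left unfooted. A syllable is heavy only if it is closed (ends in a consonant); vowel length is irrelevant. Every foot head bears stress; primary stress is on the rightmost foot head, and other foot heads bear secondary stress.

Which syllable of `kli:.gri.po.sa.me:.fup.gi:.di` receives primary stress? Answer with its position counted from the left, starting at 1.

8

Weights: 1 kli: L, 2 gri L, 3 po L, 4 sa L, 5 me: L, 6 fup H, 7 gi: L, 8 di L.
Parse right to left (heavy = foot alone; LL = one foot; stranded L unfooted): kli: (gri.ˈpo) (sa.ˈme:) (ˈfup) (gi:.ˈdi).
Foot heads: 3, 5, 6, 8.
Primary stress on the rightmost head = syllable 8.
Primary stress: syllable 8 → kli:.gri.po.sa.me:.fup.gi:.ˈdi.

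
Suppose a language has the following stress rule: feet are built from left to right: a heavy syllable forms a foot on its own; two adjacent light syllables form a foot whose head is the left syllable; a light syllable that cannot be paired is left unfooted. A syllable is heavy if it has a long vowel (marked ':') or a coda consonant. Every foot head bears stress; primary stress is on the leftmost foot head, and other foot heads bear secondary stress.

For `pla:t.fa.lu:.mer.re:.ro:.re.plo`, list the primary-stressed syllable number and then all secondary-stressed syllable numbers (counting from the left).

Weights: 1 pla:t H, 2 fa L, 3 lu: H, 4 mer H, 5 re: H, 6 ro: H, 7 re L, 8 plo L.
Parse left to right (heavy = foot alone; LL = one foot; stranded L unfooted): (ˈpla:t) fa (ˈlu:) (ˈmer) (ˈre:) (ˈro:) (ˈre.plo).
Foot heads: 1, 3, 4, 5, 6, 7.
Primary stress on the leftmost head = syllable 1.
Secondary stress on 3, 4, 5, 6, 7: ˈpla:t.fa.ˌlu:.ˌmer.ˌre:.ˌro:.ˌre.plo.

primary 1, secondary 3, 4, 5, 6, 7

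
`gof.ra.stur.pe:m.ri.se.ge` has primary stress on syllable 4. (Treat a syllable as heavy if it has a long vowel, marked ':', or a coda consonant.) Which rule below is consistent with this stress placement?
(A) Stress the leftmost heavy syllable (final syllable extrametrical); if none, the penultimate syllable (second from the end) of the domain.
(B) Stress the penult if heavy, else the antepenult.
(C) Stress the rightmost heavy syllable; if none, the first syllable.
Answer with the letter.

Rule A → syllable 1 (observed: 4).
Rule B → syllable 5 (observed: 4).
Rule C → syllable 4 ✓.

C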